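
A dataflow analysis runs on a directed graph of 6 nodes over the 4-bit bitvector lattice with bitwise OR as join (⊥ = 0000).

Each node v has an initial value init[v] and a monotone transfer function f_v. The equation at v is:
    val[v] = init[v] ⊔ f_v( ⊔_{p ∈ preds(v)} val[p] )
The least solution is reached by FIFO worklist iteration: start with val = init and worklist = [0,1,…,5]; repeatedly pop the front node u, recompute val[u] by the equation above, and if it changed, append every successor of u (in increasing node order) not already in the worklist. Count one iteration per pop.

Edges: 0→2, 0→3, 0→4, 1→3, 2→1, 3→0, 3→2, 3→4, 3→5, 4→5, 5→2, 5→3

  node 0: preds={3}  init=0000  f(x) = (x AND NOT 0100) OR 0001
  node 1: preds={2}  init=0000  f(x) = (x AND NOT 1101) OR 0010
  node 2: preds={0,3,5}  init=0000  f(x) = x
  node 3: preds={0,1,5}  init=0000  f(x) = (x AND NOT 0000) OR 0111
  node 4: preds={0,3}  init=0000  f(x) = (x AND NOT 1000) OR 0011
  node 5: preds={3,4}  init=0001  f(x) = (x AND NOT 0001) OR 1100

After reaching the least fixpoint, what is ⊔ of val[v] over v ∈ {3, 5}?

Trace (17 dequeues):
  [1] u=0 | in 0000 | out 0001 | prev 0000 | push {}
  [2] u=1 | in 0000 | out 0010 | prev 0000 | push {}
  [3] u=2 | in 0001 | out 0001 | prev 0000 | push {1}
  [4] u=3 | in 0011 | out 0111 | prev 0000 | push {0,2}
  [5] u=4 | in 0111 | out 0111 | prev 0000 | push {}
  [6] u=5 | in 0111 | out 1111 | prev 0001 | push {3}
  [7] u=1 | in 0001 | out 0010 | ==
  [8] u=0 | in 0111 | out 0011 | prev 0001 | push {4}
  [9] u=2 | in 1111 | out 1111 | prev 0001 | push {1}
  [10] u=3 | in 1111 | out 1111 | prev 0111 | push {0,2,5}
  [11] u=4 | in 1111 | out 0111 | ==
  [12] u=1 | in 1111 | out 0010 | ==
  [13] u=0 | in 1111 | out 1011 | prev 0011 | push {3,4}
  [14] u=2 | in 1111 | out 1111 | ==
  [15] u=5 | in 1111 | out 1111 | ==
  [16] u=3 | in 1111 | out 1111 | ==
  [17] u=4 | in 1111 | out 0111 | ==

Converged values:
  [0] 1011
  [1] 0010
  [2] 1111
  [3] 1111
  [4] 0111
  [5] 1111

1111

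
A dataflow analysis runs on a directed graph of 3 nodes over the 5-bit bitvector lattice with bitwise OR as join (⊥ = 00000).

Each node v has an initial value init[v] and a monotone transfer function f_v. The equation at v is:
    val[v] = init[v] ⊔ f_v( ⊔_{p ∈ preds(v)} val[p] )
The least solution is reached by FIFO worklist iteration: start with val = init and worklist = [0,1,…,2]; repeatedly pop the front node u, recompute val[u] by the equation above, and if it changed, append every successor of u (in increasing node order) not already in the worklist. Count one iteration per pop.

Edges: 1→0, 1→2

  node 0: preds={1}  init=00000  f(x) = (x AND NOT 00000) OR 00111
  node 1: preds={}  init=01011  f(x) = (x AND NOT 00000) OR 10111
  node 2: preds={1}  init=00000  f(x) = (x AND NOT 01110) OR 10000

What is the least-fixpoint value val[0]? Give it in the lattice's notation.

11111

Trace (4 dequeues):
  [1] u=0 | in 01011 | out 01111 | prev 00000 | push {}
  [2] u=1 | in 00000 | out 11111 | prev 01011 | push {0}
  [3] u=2 | in 11111 | out 10001 | prev 00000 | push {}
  [4] u=0 | in 11111 | out 11111 | prev 01111 | push {}

Converged values:
  [0] 11111
  [1] 11111
  [2] 10001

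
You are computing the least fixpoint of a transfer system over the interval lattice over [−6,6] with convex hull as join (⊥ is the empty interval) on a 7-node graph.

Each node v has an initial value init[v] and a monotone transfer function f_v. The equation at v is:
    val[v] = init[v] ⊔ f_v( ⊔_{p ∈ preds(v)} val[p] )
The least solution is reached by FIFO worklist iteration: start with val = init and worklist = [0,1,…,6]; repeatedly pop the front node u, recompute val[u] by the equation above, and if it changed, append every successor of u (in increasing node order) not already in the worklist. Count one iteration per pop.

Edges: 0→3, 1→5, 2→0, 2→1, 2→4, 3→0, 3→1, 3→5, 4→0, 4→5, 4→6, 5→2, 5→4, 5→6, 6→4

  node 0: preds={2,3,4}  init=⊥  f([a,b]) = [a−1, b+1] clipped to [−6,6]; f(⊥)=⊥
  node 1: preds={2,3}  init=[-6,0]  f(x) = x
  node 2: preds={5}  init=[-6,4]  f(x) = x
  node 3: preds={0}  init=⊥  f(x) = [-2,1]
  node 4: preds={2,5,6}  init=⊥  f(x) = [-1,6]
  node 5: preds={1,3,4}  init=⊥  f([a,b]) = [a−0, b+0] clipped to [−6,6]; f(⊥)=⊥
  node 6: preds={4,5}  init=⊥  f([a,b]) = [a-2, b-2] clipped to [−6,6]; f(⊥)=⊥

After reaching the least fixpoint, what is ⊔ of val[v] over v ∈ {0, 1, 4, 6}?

Trace (15 dequeues):
  [1] u=0 | in [-6,4] | out [-6,5] | prev ⊥ | push {}
  [2] u=1 | in [-6,4] | out [-6,4] | prev [-6,0] | push {}
  [3] u=2 | in ⊥ | out [-6,4] | ==
  [4] u=3 | in [-6,5] | out [-2,1] | prev ⊥ | push {0,1}
  [5] u=4 | in [-6,4] | out [-1,6] | prev ⊥ | push {}
  [6] u=5 | in [-6,6] | out [-6,6] | prev ⊥ | push {2,4}
  [7] u=6 | in [-6,6] | out [-6,4] | prev ⊥ | push {}
  [8] u=0 | in [-6,6] | out [-6,6] | prev [-6,5] | push {3}
  [9] u=1 | in [-6,4] | out [-6,4] | ==
  [10] u=2 | in [-6,6] | out [-6,6] | prev [-6,4] | push {0,1}
  [11] u=4 | in [-6,6] | out [-1,6] | ==
  [12] u=3 | in [-6,6] | out [-2,1] | ==
  [13] u=0 | in [-6,6] | out [-6,6] | ==
  [14] u=1 | in [-6,6] | out [-6,6] | prev [-6,4] | push {5}
  [15] u=5 | in [-6,6] | out [-6,6] | ==

Converged values:
  [0] [-6,6]
  [1] [-6,6]
  [2] [-6,6]
  [3] [-2,1]
  [4] [-1,6]
  [5] [-6,6]
  [6] [-6,4]

[-6,6]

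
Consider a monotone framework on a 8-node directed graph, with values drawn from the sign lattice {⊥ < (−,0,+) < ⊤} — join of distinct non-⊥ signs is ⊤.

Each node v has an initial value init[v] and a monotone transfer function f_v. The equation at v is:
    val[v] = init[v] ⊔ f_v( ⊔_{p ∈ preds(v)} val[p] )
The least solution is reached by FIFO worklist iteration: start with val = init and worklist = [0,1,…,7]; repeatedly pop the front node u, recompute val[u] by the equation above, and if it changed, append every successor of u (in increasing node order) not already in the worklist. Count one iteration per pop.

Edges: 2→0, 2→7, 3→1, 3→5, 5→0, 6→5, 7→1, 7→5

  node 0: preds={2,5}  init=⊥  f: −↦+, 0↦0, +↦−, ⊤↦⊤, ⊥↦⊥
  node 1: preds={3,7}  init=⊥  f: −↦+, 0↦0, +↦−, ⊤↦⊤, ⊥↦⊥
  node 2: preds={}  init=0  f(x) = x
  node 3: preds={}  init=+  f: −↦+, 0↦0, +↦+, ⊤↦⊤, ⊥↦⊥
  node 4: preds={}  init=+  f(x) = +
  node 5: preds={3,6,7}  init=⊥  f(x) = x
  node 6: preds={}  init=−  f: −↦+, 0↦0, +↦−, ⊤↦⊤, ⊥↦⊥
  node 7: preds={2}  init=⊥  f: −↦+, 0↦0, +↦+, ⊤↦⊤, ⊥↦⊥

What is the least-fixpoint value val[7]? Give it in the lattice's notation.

Worklist (11 pops):
  #1 pop 0: in=0 → 0 (was ⊥); enqueue []
  #2 pop 1: in=+ → − (was ⊥); enqueue []
  #3 pop 2: in=⊥ → 0 (no change)
  #4 pop 3: in=⊥ → + (no change)
  #5 pop 4: in=⊥ → + (no change)
  #6 pop 5: in=⊤ → ⊤ (was ⊥); enqueue [0]
  #7 pop 6: in=⊥ → − (no change)
  #8 pop 7: in=0 → 0 (was ⊥); enqueue [1,5]
  #9 pop 0: in=⊤ → ⊤ (was 0); enqueue []
  #10 pop 1: in=⊤ → ⊤ (was −); enqueue []
  #11 pop 5: in=⊤ → ⊤ (no change)

Fixpoint:
  val[0] = ⊤
  val[1] = ⊤
  val[2] = 0
  val[3] = +
  val[4] = +
  val[5] = ⊤
  val[6] = −
  val[7] = 0

0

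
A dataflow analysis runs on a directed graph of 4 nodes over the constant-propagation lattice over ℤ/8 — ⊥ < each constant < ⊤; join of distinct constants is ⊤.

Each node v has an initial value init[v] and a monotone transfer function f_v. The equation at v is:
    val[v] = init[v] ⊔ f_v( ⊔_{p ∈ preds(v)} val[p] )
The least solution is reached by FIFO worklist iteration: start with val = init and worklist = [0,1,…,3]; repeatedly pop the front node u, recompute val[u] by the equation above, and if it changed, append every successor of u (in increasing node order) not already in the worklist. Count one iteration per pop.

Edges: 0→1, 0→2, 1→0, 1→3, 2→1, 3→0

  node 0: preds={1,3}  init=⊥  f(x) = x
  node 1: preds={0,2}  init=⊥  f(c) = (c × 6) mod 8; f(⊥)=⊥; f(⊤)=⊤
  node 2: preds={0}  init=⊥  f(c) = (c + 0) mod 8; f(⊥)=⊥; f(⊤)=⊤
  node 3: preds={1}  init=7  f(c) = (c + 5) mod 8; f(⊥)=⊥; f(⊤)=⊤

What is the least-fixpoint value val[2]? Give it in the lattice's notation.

⊤

Iteration log — 11 steps:
  step 1. node 0  ⊔preds=7  new=7  old=⊥  +wl: 
  step 2. node 1  ⊔preds=7  new=2  old=⊥  +wl: 0
  step 3. node 2  ⊔preds=7  new=7  old=⊥  +wl: 1
  step 4. node 3  ⊔preds=2  new=7  stable
  step 5. node 0  ⊔preds=⊤  new=⊤  old=7  +wl: 2
  step 6. node 1  ⊔preds=⊤  new=⊤  old=2  +wl: 0,3
  step 7. node 2  ⊔preds=⊤  new=⊤  old=7  +wl: 1
  step 8. node 0  ⊔preds=⊤  new=⊤  stable
  step 9. node 3  ⊔preds=⊤  new=⊤  old=7  +wl: 0
  step 10. node 1  ⊔preds=⊤  new=⊤  stable
  step 11. node 0  ⊔preds=⊤  new=⊤  stable

Least fixpoint reached:
  node 0: ⊤
  node 1: ⊤
  node 2: ⊤
  node 3: ⊤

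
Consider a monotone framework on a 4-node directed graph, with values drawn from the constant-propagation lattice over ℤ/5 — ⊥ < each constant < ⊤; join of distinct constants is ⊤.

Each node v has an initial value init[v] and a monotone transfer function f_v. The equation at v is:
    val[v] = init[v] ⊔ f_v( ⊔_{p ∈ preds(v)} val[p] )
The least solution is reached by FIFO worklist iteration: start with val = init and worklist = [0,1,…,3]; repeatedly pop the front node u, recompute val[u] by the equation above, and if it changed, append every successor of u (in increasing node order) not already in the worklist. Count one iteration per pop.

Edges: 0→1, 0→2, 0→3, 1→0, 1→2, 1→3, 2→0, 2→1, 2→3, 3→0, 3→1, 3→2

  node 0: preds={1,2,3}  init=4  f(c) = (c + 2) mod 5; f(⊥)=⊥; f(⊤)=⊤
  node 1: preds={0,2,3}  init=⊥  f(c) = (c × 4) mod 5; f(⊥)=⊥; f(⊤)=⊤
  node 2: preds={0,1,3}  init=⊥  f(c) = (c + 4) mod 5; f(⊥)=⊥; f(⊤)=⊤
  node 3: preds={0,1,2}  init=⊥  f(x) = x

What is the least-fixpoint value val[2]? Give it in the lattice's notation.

⊤

Trace (9 dequeues):
  [1] u=0 | in ⊥ | out 4 | ==
  [2] u=1 | in 4 | out 1 | prev ⊥ | push {0}
  [3] u=2 | in ⊤ | out ⊤ | prev ⊥ | push {1}
  [4] u=3 | in ⊤ | out ⊤ | prev ⊥ | push {2}
  [5] u=0 | in ⊤ | out ⊤ | prev 4 | push {3}
  [6] u=1 | in ⊤ | out ⊤ | prev 1 | push {0}
  [7] u=2 | in ⊤ | out ⊤ | ==
  [8] u=3 | in ⊤ | out ⊤ | ==
  [9] u=0 | in ⊤ | out ⊤ | ==

Converged values:
  [0] ⊤
  [1] ⊤
  [2] ⊤
  [3] ⊤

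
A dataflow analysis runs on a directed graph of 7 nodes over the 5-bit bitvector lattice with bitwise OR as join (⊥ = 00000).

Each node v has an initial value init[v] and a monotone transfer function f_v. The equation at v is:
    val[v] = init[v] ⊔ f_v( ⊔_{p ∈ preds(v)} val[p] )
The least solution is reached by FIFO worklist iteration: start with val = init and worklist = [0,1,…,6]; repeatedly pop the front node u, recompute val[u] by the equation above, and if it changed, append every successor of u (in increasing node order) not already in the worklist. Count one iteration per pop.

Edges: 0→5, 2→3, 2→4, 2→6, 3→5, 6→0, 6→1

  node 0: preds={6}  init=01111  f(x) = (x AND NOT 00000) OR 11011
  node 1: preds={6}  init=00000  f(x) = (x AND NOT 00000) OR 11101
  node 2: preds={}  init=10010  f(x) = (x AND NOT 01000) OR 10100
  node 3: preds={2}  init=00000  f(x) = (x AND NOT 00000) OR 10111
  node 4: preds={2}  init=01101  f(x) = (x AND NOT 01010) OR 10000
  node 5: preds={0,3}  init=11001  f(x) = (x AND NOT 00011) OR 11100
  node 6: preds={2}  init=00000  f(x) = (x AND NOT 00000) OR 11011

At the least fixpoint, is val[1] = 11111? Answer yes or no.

yes

Worklist (9 pops):
  #1 pop 0: in=00000 → 11111 (was 01111); enqueue []
  #2 pop 1: in=00000 → 11101 (was 00000); enqueue []
  #3 pop 2: in=00000 → 10110 (was 10010); enqueue []
  #4 pop 3: in=10110 → 10111 (was 00000); enqueue []
  #5 pop 4: in=10110 → 11101 (was 01101); enqueue []
  #6 pop 5: in=11111 → 11101 (was 11001); enqueue []
  #7 pop 6: in=10110 → 11111 (was 00000); enqueue [0,1]
  #8 pop 0: in=11111 → 11111 (no change)
  #9 pop 1: in=11111 → 11111 (was 11101); enqueue []

Fixpoint:
  val[0] = 11111
  val[1] = 11111
  val[2] = 10110
  val[3] = 10111
  val[4] = 11101
  val[5] = 11101
  val[6] = 11111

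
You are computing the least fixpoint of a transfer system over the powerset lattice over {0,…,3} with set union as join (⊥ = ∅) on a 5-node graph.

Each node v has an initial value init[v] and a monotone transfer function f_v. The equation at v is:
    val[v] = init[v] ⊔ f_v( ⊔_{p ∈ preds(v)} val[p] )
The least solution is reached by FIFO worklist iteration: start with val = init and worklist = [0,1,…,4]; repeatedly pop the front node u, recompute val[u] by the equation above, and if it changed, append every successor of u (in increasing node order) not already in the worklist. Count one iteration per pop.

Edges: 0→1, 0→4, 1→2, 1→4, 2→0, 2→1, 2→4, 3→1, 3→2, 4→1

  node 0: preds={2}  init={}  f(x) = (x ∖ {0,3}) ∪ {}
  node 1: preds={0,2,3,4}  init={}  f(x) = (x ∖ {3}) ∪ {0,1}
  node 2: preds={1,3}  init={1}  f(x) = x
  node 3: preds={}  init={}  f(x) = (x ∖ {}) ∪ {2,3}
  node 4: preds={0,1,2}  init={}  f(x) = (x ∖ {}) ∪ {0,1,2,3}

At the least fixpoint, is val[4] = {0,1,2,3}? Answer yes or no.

Trace (12 dequeues):
  [1] u=0 | in {1} | out {1} | prev {} | push {}
  [2] u=1 | in {1} | out {0,1} | prev {} | push {}
  [3] u=2 | in {0,1} | out {0,1} | prev {1} | push {0,1}
  [4] u=3 | in {} | out {2,3} | prev {} | push {2}
  [5] u=4 | in {0,1} | out {0,1,2,3} | prev {} | push {}
  [6] u=0 | in {0,1} | out {1} | ==
  [7] u=1 | in {0,1,2,3} | out {0,1,2} | prev {0,1} | push {4}
  [8] u=2 | in {0,1,2,3} | out {0,1,2,3} | prev {0,1} | push {0,1}
  [9] u=4 | in {0,1,2,3} | out {0,1,2,3} | ==
  [10] u=0 | in {0,1,2,3} | out {1,2} | prev {1} | push {4}
  [11] u=1 | in {0,1,2,3} | out {0,1,2} | ==
  [12] u=4 | in {0,1,2,3} | out {0,1,2,3} | ==

Converged values:
  [0] {1,2}
  [1] {0,1,2}
  [2] {0,1,2,3}
  [3] {2,3}
  [4] {0,1,2,3}

yes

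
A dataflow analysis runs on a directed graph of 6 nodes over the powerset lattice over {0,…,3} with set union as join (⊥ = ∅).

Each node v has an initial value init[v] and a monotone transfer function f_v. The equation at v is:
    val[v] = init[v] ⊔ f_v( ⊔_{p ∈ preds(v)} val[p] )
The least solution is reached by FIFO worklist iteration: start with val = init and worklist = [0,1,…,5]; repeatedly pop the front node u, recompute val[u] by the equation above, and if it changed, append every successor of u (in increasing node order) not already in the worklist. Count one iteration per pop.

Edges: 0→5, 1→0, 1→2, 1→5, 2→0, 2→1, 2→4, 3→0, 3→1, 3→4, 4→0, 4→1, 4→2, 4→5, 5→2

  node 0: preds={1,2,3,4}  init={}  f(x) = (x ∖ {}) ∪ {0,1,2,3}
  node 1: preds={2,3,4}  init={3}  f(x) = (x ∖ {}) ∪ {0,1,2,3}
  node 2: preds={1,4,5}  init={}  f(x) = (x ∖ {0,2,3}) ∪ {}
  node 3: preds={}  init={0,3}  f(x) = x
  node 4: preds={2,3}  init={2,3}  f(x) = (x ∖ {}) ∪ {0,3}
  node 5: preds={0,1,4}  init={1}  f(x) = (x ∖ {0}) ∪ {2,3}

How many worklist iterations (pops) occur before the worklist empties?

9

Worklist (9 pops):
  #1 pop 0: in={0,2,3} → {0,1,2,3} (was {}); enqueue []
  #2 pop 1: in={0,2,3} → {0,1,2,3} (was {3}); enqueue [0]
  #3 pop 2: in={0,1,2,3} → {1} (was {}); enqueue [1]
  #4 pop 3: in={} → {0,3} (no change)
  #5 pop 4: in={0,1,3} → {0,1,2,3} (was {2,3}); enqueue [2]
  #6 pop 5: in={0,1,2,3} → {1,2,3} (was {1}); enqueue []
  #7 pop 0: in={0,1,2,3} → {0,1,2,3} (no change)
  #8 pop 1: in={0,1,2,3} → {0,1,2,3} (no change)
  #9 pop 2: in={0,1,2,3} → {1} (no change)

Fixpoint:
  val[0] = {0,1,2,3}
  val[1] = {0,1,2,3}
  val[2] = {1}
  val[3] = {0,3}
  val[4] = {0,1,2,3}
  val[5] = {1,2,3}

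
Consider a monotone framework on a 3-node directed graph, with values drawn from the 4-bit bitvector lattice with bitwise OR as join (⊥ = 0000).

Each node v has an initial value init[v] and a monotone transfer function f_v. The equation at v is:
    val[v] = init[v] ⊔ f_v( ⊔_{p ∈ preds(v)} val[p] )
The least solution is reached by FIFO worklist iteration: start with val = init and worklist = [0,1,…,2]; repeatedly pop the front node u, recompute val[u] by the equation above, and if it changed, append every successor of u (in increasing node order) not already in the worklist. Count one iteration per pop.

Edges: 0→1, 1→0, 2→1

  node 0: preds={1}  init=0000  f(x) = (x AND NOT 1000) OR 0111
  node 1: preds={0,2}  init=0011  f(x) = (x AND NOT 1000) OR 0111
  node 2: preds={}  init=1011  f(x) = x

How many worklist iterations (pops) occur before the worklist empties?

Trace (4 dequeues):
  [1] u=0 | in 0011 | out 0111 | prev 0000 | push {}
  [2] u=1 | in 1111 | out 0111 | prev 0011 | push {0}
  [3] u=2 | in 0000 | out 1011 | ==
  [4] u=0 | in 0111 | out 0111 | ==

Converged values:
  [0] 0111
  [1] 0111
  [2] 1011

4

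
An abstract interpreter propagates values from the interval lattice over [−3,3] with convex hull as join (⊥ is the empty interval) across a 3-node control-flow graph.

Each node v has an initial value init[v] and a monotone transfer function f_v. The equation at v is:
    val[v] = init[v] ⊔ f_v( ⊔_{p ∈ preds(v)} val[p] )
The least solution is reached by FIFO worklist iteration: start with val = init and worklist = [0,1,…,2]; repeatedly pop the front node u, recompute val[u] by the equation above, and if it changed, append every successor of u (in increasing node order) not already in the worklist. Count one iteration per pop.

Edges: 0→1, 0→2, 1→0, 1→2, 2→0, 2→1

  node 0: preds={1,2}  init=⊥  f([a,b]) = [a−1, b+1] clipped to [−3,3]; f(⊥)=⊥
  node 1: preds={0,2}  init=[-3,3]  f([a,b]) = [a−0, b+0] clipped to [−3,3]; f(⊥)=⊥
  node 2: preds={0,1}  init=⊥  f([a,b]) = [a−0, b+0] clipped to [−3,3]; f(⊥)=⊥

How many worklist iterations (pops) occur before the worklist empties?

5

Iteration log — 5 steps:
  step 1. node 0  ⊔preds=[-3,3]  new=[-3,3]  old=⊥  +wl: 
  step 2. node 1  ⊔preds=[-3,3]  new=[-3,3]  stable
  step 3. node 2  ⊔preds=[-3,3]  new=[-3,3]  old=⊥  +wl: 0,1
  step 4. node 0  ⊔preds=[-3,3]  new=[-3,3]  stable
  step 5. node 1  ⊔preds=[-3,3]  new=[-3,3]  stable

Least fixpoint reached:
  node 0: [-3,3]
  node 1: [-3,3]
  node 2: [-3,3]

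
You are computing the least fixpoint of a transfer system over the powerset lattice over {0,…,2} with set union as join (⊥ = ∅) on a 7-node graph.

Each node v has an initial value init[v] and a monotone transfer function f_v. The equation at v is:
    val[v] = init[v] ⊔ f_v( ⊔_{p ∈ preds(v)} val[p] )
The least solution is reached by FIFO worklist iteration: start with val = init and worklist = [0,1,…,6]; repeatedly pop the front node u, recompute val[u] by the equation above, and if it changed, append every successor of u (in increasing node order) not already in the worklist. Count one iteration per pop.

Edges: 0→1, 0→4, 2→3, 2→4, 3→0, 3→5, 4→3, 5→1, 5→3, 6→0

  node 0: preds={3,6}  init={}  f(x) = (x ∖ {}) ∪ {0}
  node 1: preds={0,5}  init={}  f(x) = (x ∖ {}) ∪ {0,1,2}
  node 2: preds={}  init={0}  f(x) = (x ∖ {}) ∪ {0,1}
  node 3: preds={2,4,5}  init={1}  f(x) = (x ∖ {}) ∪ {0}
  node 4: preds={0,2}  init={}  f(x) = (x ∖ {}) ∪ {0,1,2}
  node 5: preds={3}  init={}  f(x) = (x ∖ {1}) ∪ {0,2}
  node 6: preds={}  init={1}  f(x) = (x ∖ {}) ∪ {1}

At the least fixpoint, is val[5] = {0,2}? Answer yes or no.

Trace (14 dequeues):
  [1] u=0 | in {1} | out {0,1} | prev {} | push {}
  [2] u=1 | in {0,1} | out {0,1,2} | prev {} | push {}
  [3] u=2 | in {} | out {0,1} | prev {0} | push {}
  [4] u=3 | in {0,1} | out {0,1} | prev {1} | push {0}
  [5] u=4 | in {0,1} | out {0,1,2} | prev {} | push {3}
  [6] u=5 | in {0,1} | out {0,2} | prev {} | push {1}
  [7] u=6 | in {} | out {1} | ==
  [8] u=0 | in {0,1} | out {0,1} | ==
  [9] u=3 | in {0,1,2} | out {0,1,2} | prev {0,1} | push {0,5}
  [10] u=1 | in {0,1,2} | out {0,1,2} | ==
  [11] u=0 | in {0,1,2} | out {0,1,2} | prev {0,1} | push {1,4}
  [12] u=5 | in {0,1,2} | out {0,2} | ==
  [13] u=1 | in {0,1,2} | out {0,1,2} | ==
  [14] u=4 | in {0,1,2} | out {0,1,2} | ==

Converged values:
  [0] {0,1,2}
  [1] {0,1,2}
  [2] {0,1}
  [3] {0,1,2}
  [4] {0,1,2}
  [5] {0,2}
  [6] {1}

yes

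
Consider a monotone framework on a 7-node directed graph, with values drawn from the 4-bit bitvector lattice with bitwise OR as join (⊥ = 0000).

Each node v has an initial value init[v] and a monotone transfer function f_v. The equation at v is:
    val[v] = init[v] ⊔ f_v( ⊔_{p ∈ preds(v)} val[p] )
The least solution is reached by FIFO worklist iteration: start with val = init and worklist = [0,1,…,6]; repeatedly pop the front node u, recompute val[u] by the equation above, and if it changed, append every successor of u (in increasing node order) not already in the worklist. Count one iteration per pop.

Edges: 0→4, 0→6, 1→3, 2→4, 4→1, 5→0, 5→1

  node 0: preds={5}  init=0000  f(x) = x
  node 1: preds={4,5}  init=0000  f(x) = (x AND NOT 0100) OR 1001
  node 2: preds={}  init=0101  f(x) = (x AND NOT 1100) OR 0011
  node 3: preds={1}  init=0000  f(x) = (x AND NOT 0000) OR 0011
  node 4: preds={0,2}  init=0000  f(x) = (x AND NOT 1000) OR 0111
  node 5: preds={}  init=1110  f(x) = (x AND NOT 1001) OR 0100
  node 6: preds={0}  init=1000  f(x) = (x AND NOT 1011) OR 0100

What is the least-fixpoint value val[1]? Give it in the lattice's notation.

1011

Worklist (8 pops):
  #1 pop 0: in=1110 → 1110 (was 0000); enqueue []
  #2 pop 1: in=1110 → 1011 (was 0000); enqueue []
  #3 pop 2: in=0000 → 0111 (was 0101); enqueue []
  #4 pop 3: in=1011 → 1011 (was 0000); enqueue []
  #5 pop 4: in=1111 → 0111 (was 0000); enqueue [1]
  #6 pop 5: in=0000 → 1110 (no change)
  #7 pop 6: in=1110 → 1100 (was 1000); enqueue []
  #8 pop 1: in=1111 → 1011 (no change)

Fixpoint:
  val[0] = 1110
  val[1] = 1011
  val[2] = 0111
  val[3] = 1011
  val[4] = 0111
  val[5] = 1110
  val[6] = 1100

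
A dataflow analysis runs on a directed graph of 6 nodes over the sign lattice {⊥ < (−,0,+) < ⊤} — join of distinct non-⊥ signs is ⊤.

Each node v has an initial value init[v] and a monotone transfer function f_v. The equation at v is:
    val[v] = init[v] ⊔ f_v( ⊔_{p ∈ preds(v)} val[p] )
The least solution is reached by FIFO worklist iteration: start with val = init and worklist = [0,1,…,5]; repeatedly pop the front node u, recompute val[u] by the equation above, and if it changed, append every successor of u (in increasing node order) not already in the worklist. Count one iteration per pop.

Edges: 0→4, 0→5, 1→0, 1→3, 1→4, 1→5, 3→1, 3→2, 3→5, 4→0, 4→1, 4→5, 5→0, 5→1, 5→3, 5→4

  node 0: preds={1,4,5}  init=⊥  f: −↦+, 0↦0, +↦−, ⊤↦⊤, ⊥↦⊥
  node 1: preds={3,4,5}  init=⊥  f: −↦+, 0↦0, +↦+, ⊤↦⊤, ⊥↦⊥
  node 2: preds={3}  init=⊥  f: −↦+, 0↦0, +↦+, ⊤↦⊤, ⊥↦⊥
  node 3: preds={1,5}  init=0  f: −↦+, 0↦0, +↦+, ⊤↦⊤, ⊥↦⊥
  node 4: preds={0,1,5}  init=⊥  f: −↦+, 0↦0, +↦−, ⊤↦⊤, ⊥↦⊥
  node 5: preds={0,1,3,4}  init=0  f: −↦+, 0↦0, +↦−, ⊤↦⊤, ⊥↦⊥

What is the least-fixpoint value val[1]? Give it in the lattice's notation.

Worklist (8 pops):
  #1 pop 0: in=0 → 0 (was ⊥); enqueue []
  #2 pop 1: in=0 → 0 (was ⊥); enqueue [0]
  #3 pop 2: in=0 → 0 (was ⊥); enqueue []
  #4 pop 3: in=0 → 0 (no change)
  #5 pop 4: in=0 → 0 (was ⊥); enqueue [1]
  #6 pop 5: in=0 → 0 (no change)
  #7 pop 0: in=0 → 0 (no change)
  #8 pop 1: in=0 → 0 (no change)

Fixpoint:
  val[0] = 0
  val[1] = 0
  val[2] = 0
  val[3] = 0
  val[4] = 0
  val[5] = 0

0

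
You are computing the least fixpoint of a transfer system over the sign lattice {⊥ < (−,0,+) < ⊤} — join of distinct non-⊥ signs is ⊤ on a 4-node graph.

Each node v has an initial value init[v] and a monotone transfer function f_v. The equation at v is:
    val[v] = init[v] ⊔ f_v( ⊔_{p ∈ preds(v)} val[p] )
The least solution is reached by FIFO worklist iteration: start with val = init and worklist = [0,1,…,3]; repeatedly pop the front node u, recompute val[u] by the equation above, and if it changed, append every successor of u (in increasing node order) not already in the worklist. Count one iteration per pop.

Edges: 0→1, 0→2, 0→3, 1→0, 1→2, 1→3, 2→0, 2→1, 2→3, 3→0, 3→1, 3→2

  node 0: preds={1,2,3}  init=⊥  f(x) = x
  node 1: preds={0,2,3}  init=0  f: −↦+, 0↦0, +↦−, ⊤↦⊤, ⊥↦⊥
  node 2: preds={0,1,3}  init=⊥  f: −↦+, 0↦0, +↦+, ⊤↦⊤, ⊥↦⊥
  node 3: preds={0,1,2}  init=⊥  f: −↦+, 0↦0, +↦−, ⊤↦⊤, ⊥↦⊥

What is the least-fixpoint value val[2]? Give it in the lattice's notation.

Iteration log — 7 steps:
  step 1. node 0  ⊔preds=0  new=0  old=⊥  +wl: 
  step 2. node 1  ⊔preds=0  new=0  stable
  step 3. node 2  ⊔preds=0  new=0  old=⊥  +wl: 0,1
  step 4. node 3  ⊔preds=0  new=0  old=⊥  +wl: 2
  step 5. node 0  ⊔preds=0  new=0  stable
  step 6. node 1  ⊔preds=0  new=0  stable
  step 7. node 2  ⊔preds=0  new=0  stable

Least fixpoint reached:
  node 0: 0
  node 1: 0
  node 2: 0
  node 3: 0

0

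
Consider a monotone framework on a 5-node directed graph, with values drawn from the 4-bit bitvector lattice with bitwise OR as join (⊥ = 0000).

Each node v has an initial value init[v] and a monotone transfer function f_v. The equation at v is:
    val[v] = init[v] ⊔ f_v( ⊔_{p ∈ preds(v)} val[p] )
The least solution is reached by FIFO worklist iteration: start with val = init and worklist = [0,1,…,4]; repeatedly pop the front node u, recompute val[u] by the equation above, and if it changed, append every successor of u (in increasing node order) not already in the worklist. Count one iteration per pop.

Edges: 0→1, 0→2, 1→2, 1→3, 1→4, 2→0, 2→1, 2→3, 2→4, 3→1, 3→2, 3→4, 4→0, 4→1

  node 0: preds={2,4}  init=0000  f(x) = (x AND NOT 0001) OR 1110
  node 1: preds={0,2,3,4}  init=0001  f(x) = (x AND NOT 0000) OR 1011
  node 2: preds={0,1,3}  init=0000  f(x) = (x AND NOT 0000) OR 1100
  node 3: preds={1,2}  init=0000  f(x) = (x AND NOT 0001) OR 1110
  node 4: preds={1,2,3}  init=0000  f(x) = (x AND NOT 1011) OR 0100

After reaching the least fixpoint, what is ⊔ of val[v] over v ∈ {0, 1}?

Trace (8 dequeues):
  [1] u=0 | in 0000 | out 1110 | prev 0000 | push {}
  [2] u=1 | in 1110 | out 1111 | prev 0001 | push {}
  [3] u=2 | in 1111 | out 1111 | prev 0000 | push {0,1}
  [4] u=3 | in 1111 | out 1110 | prev 0000 | push {2}
  [5] u=4 | in 1111 | out 0100 | prev 0000 | push {}
  [6] u=0 | in 1111 | out 1110 | ==
  [7] u=1 | in 1111 | out 1111 | ==
  [8] u=2 | in 1111 | out 1111 | ==

Converged values:
  [0] 1110
  [1] 1111
  [2] 1111
  [3] 1110
  [4] 0100

1111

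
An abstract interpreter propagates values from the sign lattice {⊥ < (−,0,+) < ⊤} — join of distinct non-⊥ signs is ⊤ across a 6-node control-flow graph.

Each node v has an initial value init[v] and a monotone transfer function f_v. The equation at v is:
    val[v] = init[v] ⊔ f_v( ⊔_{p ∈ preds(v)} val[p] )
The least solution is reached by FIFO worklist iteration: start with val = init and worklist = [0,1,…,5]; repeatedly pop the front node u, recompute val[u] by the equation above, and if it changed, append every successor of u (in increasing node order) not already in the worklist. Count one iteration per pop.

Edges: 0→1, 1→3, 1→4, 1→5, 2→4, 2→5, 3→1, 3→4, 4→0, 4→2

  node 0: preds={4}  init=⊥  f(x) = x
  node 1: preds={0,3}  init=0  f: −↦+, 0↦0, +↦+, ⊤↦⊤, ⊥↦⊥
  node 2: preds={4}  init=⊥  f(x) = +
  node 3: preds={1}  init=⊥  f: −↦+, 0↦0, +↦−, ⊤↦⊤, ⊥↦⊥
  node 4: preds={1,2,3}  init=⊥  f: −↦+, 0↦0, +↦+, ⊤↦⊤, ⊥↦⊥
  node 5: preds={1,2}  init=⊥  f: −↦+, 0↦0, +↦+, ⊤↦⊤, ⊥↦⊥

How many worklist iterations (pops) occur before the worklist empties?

14

Iteration log — 14 steps:
  step 1. node 0  ⊔preds=⊥  new=⊥  stable
  step 2. node 1  ⊔preds=⊥  new=0  stable
  step 3. node 2  ⊔preds=⊥  new=+  old=⊥  +wl: 
  step 4. node 3  ⊔preds=0  new=0  old=⊥  +wl: 1
  step 5. node 4  ⊔preds=⊤  new=⊤  old=⊥  +wl: 0,2
  step 6. node 5  ⊔preds=⊤  new=⊤  old=⊥  +wl: 
  step 7. node 1  ⊔preds=0  new=0  stable
  step 8. node 0  ⊔preds=⊤  new=⊤  old=⊥  +wl: 1
  step 9. node 2  ⊔preds=⊤  new=+  stable
  step 10. node 1  ⊔preds=⊤  new=⊤  old=0  +wl: 3,4,5
  step 11. node 3  ⊔preds=⊤  new=⊤  old=0  +wl: 1
  step 12. node 4  ⊔preds=⊤  new=⊤  stable
  step 13. node 5  ⊔preds=⊤  new=⊤  stable
  step 14. node 1  ⊔preds=⊤  new=⊤  stable

Least fixpoint reached:
  node 0: ⊤
  node 1: ⊤
  node 2: +
  node 3: ⊤
  node 4: ⊤
  node 5: ⊤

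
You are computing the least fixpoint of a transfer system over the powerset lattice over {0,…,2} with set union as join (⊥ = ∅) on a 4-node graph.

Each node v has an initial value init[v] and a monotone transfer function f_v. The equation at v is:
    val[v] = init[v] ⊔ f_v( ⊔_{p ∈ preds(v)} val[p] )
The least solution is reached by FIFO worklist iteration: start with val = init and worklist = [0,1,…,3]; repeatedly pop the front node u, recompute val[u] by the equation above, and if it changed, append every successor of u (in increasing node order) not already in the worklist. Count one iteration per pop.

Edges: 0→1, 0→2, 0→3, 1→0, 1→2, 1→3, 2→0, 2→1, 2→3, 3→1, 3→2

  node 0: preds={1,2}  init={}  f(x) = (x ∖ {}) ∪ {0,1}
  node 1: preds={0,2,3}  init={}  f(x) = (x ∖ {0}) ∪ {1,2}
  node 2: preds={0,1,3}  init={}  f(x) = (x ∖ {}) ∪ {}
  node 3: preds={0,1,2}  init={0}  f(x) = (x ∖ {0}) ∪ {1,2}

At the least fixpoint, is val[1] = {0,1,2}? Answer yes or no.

no

Trace (8 dequeues):
  [1] u=0 | in {} | out {0,1} | prev {} | push {}
  [2] u=1 | in {0,1} | out {1,2} | prev {} | push {0}
  [3] u=2 | in {0,1,2} | out {0,1,2} | prev {} | push {1}
  [4] u=3 | in {0,1,2} | out {0,1,2} | prev {0} | push {2}
  [5] u=0 | in {0,1,2} | out {0,1,2} | prev {0,1} | push {3}
  [6] u=1 | in {0,1,2} | out {1,2} | ==
  [7] u=2 | in {0,1,2} | out {0,1,2} | ==
  [8] u=3 | in {0,1,2} | out {0,1,2} | ==

Converged values:
  [0] {0,1,2}
  [1] {1,2}
  [2] {0,1,2}
  [3] {0,1,2}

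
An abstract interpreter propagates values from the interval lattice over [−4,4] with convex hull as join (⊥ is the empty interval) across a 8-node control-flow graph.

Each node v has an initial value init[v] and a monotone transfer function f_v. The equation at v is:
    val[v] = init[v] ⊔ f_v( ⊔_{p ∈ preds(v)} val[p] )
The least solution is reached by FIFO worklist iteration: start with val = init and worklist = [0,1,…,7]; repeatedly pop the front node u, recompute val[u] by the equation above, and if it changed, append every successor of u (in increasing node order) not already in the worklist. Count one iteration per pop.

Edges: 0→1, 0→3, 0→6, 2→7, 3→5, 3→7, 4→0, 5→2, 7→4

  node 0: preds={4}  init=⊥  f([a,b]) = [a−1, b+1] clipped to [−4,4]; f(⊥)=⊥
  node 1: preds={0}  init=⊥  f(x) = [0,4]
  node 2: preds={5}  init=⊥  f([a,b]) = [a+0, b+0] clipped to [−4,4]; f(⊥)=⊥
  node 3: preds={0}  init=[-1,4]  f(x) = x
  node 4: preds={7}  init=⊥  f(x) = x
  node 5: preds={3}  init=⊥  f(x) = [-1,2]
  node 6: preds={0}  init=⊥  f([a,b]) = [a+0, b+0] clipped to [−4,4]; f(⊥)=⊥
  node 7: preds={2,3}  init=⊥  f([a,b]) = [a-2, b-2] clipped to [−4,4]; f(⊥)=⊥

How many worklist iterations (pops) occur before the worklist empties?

19

Iteration log — 19 steps:
  step 1. node 0  ⊔preds=⊥  new=⊥  stable
  step 2. node 1  ⊔preds=⊥  new=[0,4]  old=⊥  +wl: 
  step 3. node 2  ⊔preds=⊥  new=⊥  stable
  step 4. node 3  ⊔preds=⊥  new=[-1,4]  stable
  step 5. node 4  ⊔preds=⊥  new=⊥  stable
  step 6. node 5  ⊔preds=[-1,4]  new=[-1,2]  old=⊥  +wl: 2
  step 7. node 6  ⊔preds=⊥  new=⊥  stable
  step 8. node 7  ⊔preds=[-1,4]  new=[-3,2]  old=⊥  +wl: 4
  step 9. node 2  ⊔preds=[-1,2]  new=[-1,2]  old=⊥  +wl: 7
  step 10. node 4  ⊔preds=[-3,2]  new=[-3,2]  old=⊥  +wl: 0
  step 11. node 7  ⊔preds=[-1,4]  new=[-3,2]  stable
  step 12. node 0  ⊔preds=[-3,2]  new=[-4,3]  old=⊥  +wl: 1,3,6
  step 13. node 1  ⊔preds=[-4,3]  new=[0,4]  stable
  step 14. node 3  ⊔preds=[-4,3]  new=[-4,4]  old=[-1,4]  +wl: 5,7
  step 15. node 6  ⊔preds=[-4,3]  new=[-4,3]  old=⊥  +wl: 
  step 16. node 5  ⊔preds=[-4,4]  new=[-1,2]  stable
  step 17. node 7  ⊔preds=[-4,4]  new=[-4,2]  old=[-3,2]  +wl: 4
  step 18. node 4  ⊔preds=[-4,2]  new=[-4,2]  old=[-3,2]  +wl: 0
  step 19. node 0  ⊔preds=[-4,2]  new=[-4,3]  stable

Least fixpoint reached:
  node 0: [-4,3]
  node 1: [0,4]
  node 2: [-1,2]
  node 3: [-4,4]
  node 4: [-4,2]
  node 5: [-1,2]
  node 6: [-4,3]
  node 7: [-4,2]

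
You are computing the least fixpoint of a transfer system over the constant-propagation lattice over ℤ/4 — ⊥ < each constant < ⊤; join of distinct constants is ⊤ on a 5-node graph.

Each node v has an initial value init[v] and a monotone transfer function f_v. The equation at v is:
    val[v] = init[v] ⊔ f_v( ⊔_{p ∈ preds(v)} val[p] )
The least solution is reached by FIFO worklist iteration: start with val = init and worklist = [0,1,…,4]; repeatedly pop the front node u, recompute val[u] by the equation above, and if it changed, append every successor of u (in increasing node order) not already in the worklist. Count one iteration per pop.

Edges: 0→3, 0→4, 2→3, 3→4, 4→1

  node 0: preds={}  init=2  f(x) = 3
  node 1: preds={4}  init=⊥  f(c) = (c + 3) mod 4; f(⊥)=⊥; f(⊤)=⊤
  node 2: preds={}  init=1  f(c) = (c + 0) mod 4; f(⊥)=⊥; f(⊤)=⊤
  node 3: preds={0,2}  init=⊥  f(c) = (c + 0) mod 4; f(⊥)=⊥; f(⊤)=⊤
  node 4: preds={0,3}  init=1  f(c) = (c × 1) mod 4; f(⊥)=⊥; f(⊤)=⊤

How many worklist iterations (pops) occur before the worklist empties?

Trace (6 dequeues):
  [1] u=0 | in ⊥ | out ⊤ | prev 2 | push {}
  [2] u=1 | in 1 | out 0 | prev ⊥ | push {}
  [3] u=2 | in ⊥ | out 1 | ==
  [4] u=3 | in ⊤ | out ⊤ | prev ⊥ | push {}
  [5] u=4 | in ⊤ | out ⊤ | prev 1 | push {1}
  [6] u=1 | in ⊤ | out ⊤ | prev 0 | push {}

Converged values:
  [0] ⊤
  [1] ⊤
  [2] 1
  [3] ⊤
  [4] ⊤

6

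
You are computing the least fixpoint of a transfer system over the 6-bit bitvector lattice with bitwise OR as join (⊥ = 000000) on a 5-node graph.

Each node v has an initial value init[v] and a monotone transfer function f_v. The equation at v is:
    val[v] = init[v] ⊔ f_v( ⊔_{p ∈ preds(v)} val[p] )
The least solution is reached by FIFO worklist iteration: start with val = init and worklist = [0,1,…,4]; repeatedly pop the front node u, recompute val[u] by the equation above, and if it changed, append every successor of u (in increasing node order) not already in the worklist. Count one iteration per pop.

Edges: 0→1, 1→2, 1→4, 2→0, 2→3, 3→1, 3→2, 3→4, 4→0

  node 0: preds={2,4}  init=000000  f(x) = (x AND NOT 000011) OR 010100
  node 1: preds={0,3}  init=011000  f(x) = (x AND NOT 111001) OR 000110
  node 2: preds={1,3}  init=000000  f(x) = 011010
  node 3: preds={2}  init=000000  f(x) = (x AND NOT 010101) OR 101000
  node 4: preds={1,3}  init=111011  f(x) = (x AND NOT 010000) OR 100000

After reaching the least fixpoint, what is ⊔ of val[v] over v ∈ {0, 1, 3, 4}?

Worklist (8 pops):
  #1 pop 0: in=111011 → 111100 (was 000000); enqueue []
  #2 pop 1: in=111100 → 011110 (was 011000); enqueue []
  #3 pop 2: in=011110 → 011010 (was 000000); enqueue [0]
  #4 pop 3: in=011010 → 101010 (was 000000); enqueue [1,2]
  #5 pop 4: in=111110 → 111111 (was 111011); enqueue []
  #6 pop 0: in=111111 → 111100 (no change)
  #7 pop 1: in=111110 → 011110 (no change)
  #8 pop 2: in=111110 → 011010 (no change)

Fixpoint:
  val[0] = 111100
  val[1] = 011110
  val[2] = 011010
  val[3] = 101010
  val[4] = 111111

111111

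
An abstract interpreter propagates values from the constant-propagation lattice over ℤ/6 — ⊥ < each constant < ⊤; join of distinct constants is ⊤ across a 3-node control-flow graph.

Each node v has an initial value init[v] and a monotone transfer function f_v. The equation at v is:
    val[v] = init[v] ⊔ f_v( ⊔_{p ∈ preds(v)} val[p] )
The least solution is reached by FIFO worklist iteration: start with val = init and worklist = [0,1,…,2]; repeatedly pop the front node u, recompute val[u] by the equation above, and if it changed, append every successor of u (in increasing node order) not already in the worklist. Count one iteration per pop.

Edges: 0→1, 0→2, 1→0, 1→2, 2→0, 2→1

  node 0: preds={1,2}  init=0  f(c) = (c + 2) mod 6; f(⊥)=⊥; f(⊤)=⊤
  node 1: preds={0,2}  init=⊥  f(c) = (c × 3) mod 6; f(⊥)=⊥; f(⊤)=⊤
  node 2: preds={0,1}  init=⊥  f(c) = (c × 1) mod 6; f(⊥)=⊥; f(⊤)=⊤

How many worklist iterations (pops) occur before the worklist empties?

8

Iteration log — 8 steps:
  step 1. node 0  ⊔preds=⊥  new=0  stable
  step 2. node 1  ⊔preds=0  new=0  old=⊥  +wl: 0
  step 3. node 2  ⊔preds=0  new=0  old=⊥  +wl: 1
  step 4. node 0  ⊔preds=0  new=⊤  old=0  +wl: 2
  step 5. node 1  ⊔preds=⊤  new=⊤  old=0  +wl: 0
  step 6. node 2  ⊔preds=⊤  new=⊤  old=0  +wl: 1
  step 7. node 0  ⊔preds=⊤  new=⊤  stable
  step 8. node 1  ⊔preds=⊤  new=⊤  stable

Least fixpoint reached:
  node 0: ⊤
  node 1: ⊤
  node 2: ⊤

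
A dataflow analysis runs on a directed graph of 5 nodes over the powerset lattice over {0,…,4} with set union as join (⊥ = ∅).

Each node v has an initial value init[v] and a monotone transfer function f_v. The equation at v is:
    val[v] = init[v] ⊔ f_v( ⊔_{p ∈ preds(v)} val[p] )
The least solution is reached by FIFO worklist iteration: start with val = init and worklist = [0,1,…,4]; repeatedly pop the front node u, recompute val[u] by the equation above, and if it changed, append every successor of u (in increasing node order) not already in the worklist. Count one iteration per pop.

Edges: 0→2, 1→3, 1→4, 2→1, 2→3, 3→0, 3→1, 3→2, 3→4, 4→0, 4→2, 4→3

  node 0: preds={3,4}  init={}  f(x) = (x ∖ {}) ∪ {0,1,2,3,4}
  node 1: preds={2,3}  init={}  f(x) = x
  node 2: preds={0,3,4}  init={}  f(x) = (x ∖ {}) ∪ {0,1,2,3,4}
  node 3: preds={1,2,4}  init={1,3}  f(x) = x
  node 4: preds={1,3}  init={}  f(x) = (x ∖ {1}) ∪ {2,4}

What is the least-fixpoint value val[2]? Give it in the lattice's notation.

Trace (10 dequeues):
  [1] u=0 | in {1,3} | out {0,1,2,3,4} | prev {} | push {}
  [2] u=1 | in {1,3} | out {1,3} | prev {} | push {}
  [3] u=2 | in {0,1,2,3,4} | out {0,1,2,3,4} | prev {} | push {1}
  [4] u=3 | in {0,1,2,3,4} | out {0,1,2,3,4} | prev {1,3} | push {0,2}
  [5] u=4 | in {0,1,2,3,4} | out {0,2,3,4} | prev {} | push {3}
  [6] u=1 | in {0,1,2,3,4} | out {0,1,2,3,4} | prev {1,3} | push {4}
  [7] u=0 | in {0,1,2,3,4} | out {0,1,2,3,4} | ==
  [8] u=2 | in {0,1,2,3,4} | out {0,1,2,3,4} | ==
  [9] u=3 | in {0,1,2,3,4} | out {0,1,2,3,4} | ==
  [10] u=4 | in {0,1,2,3,4} | out {0,2,3,4} | ==

Converged values:
  [0] {0,1,2,3,4}
  [1] {0,1,2,3,4}
  [2] {0,1,2,3,4}
  [3] {0,1,2,3,4}
  [4] {0,2,3,4}

{0,1,2,3,4}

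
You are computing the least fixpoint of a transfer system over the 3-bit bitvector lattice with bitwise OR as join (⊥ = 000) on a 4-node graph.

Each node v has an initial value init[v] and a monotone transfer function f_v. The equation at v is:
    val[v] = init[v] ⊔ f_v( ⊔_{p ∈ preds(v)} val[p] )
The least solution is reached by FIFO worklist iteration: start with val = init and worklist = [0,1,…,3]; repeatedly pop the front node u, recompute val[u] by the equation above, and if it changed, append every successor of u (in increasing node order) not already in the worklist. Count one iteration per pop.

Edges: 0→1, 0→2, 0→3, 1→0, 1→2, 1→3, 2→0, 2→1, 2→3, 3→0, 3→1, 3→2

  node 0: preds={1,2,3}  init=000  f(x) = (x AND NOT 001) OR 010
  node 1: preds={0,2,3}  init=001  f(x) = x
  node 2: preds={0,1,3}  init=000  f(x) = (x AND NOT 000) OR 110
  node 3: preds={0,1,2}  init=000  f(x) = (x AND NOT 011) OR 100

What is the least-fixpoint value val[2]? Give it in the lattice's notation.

111

Trace (9 dequeues):
  [1] u=0 | in 001 | out 010 | prev 000 | push {}
  [2] u=1 | in 010 | out 011 | prev 001 | push {0}
  [3] u=2 | in 011 | out 111 | prev 000 | push {1}
  [4] u=3 | in 111 | out 100 | prev 000 | push {2}
  [5] u=0 | in 111 | out 110 | prev 010 | push {3}
  [6] u=1 | in 111 | out 111 | prev 011 | push {0}
  [7] u=2 | in 111 | out 111 | ==
  [8] u=3 | in 111 | out 100 | ==
  [9] u=0 | in 111 | out 110 | ==

Converged values:
  [0] 110
  [1] 111
  [2] 111
  [3] 100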